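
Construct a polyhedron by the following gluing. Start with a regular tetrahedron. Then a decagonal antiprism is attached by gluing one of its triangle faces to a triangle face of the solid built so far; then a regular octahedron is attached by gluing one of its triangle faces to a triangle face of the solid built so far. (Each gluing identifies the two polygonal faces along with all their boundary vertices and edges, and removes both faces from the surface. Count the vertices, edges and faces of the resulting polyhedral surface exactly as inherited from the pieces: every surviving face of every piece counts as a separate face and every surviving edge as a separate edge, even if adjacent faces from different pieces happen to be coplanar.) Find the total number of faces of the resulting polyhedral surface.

A regular tetrahedron: V=4, E=6, F=4.
Attach a decagonal antiprism (V=20, E=40, F=22) along a 3-gon: merge 3 vertices and 3 edges, delete both glued faces → V=21, E=43, F=24.
Attach a regular octahedron (V=6, E=12, F=8) along a 3-gon: merge 3 vertices and 3 edges, delete both glued faces → V=24, E=52, F=30.
Check: V − E + F = 24 − 52 + 30 = 2.

30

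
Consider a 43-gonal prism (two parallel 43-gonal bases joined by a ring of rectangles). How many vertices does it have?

A prism on an n-gon has two n-gon bases and n rectangular sides: V = 2·43 = 86, E = 3·43 = 129, F = 43 + 2 = 45.

86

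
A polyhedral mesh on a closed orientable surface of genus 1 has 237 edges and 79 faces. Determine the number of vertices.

For a closed orientable surface of genus 1, χ = 2 − 2·1 = 0.
V = 0 + E − F = 0 + 237 − 79 = 158.

158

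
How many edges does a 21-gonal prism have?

A prism on an n-gon has two n-gon bases and n rectangular sides: V = 2·21 = 42, E = 3·21 = 63, F = 21 + 2 = 23.

63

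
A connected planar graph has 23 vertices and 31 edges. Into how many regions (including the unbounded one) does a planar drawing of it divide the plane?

10

Euler's formula for a connected plane graph: V − E + F = 2, so F = 2 − 23 + 31 = 10.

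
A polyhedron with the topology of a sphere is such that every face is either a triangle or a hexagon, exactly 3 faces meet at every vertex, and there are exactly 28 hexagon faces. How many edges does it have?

90

Let x be the number of triangles; then F = 28 + x.
Edge–face incidences: 2E = 6·28 + 3·x = 168 + 3x.
Every vertex has degree 3, so 3V = 2E.
Euler: V − E + F = 2 ⇒ (2E)/3 − E + (28 + x) = 2.
Multiply by 6: 2·(2E) − 3·(2E) + 6·(28 + x) = 12, i.e. 168 + 6x − (168 + 3x) = 12.
Collecting terms: 3x = 12, so x = 4.
Then 2E = 168 + 3·4 = 180, so E = 90, V = 2E/3 = 60, F = 28 + 4 = 32.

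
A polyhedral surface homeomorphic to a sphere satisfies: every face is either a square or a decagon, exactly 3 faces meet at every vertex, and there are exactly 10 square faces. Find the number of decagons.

Let x be the number of decagons; then F = 10 + x.
Edge–face incidences: 2E = 4·10 + 10·x = 40 + 10x.
Every vertex has degree 3, so 3V = 2E.
Euler: V − E + F = 2 ⇒ (2E)/3 − E + (10 + x) = 2.
Multiply by 6: 2·(2E) − 3·(2E) + 6·(10 + x) = 12, i.e. 60 + 6x − (40 + 10x) = 12.
Collecting terms: −4x + 20 = 12, so −4x = −8, so x = 2.
Then 2E = 40 + 10·2 = 60, so E = 30, V = 2E/3 = 20, F = 10 + 2 = 12.

2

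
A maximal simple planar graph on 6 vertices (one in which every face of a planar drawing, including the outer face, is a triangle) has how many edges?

12

In a plane triangulation 3F = 2E and V − E + F = 2, so E = 3V − 6 = 3·6 − 6 = 12.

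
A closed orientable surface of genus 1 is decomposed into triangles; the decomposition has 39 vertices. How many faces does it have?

78

χ = 2 − 2·1 = 0, and every face is a triangle so 3F = 2E.
V − E + F = 0 with E = 3F/2 gives 39 − (3/2 − 1)·F = 0, so F = 78 and E = 117.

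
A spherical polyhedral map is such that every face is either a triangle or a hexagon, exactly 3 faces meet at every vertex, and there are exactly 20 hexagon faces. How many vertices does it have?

44

Let x be the number of triangles; then F = 20 + x.
Edge–face incidences: 2E = 6·20 + 3·x = 120 + 3x.
Every vertex has degree 3, so 3V = 2E.
Euler: V − E + F = 2 ⇒ (2E)/3 − E + (20 + x) = 2.
Multiply by 6: 2·(2E) − 3·(2E) + 6·(20 + x) = 12, i.e. 120 + 6x − (120 + 3x) = 12.
Collecting terms: 3x = 12, so x = 4.
Then 2E = 120 + 3·4 = 132, so E = 66, V = 2E/3 = 44, F = 20 + 4 = 24.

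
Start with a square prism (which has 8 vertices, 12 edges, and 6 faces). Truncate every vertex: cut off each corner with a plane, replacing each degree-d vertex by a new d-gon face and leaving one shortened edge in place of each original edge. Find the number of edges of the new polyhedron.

Truncation replaces each original edge-end by a new vertex, so V′ = 2E = 24.
Each original edge survives, and each old vertex of degree d contributes d new edges; summing degrees gives Σd = 2E, so E′ = E + 2E = 3E = 36.
Each original face survives and each original vertex becomes one new face: F′ = F + V = 14.

36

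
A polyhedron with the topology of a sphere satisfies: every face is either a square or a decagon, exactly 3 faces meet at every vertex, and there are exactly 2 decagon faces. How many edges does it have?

Let x be the number of squares; then F = 2 + x.
Edge–face incidences: 2E = 10·2 + 4·x = 20 + 4x.
Every vertex has degree 3, so 3V = 2E.
Euler: V − E + F = 2 ⇒ (2E)/3 − E + (2 + x) = 2.
Multiply by 6: 2·(2E) − 3·(2E) + 6·(2 + x) = 12, i.e. 12 + 6x − (20 + 4x) = 12.
Collecting terms: 2x − 8 = 12, so 2x = 20, so x = 10.
Then 2E = 20 + 4·10 = 60, so E = 30, V = 2E/3 = 20, F = 2 + 10 = 12.

30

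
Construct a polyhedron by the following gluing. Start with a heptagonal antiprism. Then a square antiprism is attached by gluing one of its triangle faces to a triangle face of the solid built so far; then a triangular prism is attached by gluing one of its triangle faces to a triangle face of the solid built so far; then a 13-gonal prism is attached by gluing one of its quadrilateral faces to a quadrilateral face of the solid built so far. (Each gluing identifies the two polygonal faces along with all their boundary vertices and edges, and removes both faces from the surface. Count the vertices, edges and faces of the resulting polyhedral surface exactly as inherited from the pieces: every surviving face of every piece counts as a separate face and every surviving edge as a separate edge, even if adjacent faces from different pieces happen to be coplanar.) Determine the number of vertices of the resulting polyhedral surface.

44

A heptagonal antiprism: V=14, E=28, F=16.
Attach a square antiprism (V=8, E=16, F=10) along a 3-gon: merge 3 vertices and 3 edges, delete both glued faces → V=19, E=41, F=24.
Attach a triangular prism (V=6, E=9, F=5) along a 3-gon: merge 3 vertices and 3 edges, delete both glued faces → V=22, E=47, F=27.
Attach a 13-gonal prism (V=26, E=39, F=15) along a 4-gon: merge 4 vertices and 4 edges, delete both glued faces → V=44, E=82, F=40.
Check: V − E + F = 44 − 82 + 40 = 2.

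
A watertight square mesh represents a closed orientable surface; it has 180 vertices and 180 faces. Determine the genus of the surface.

Every face is a square, so 2E = 4·180 = 720, giving E = 360.
χ = V − E + F = 180 − 360 + 180 = 0.
For a closed orientable surface χ = 2 − 2g, so g = (2 − (0))/2 = 1.

1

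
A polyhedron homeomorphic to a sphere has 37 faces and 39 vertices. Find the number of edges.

74

Here V − E + F = 2.
E = V + F − (2) = 39 + 37 − (2) = 74.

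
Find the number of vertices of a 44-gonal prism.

88

A prism on an n-gon has two n-gon bases and n rectangular sides: V = 2·44 = 88, E = 3·44 = 132, F = 44 + 2 = 46.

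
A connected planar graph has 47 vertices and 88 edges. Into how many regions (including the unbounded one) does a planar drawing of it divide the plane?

43

Euler's formula for a connected plane graph: V − E + F = 2, so F = 2 − 47 + 88 = 43.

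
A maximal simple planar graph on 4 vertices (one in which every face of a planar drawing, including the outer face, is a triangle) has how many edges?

In a plane triangulation 3F = 2E and V − E + F = 2, so E = 3V − 6 = 3·4 − 6 = 6.

6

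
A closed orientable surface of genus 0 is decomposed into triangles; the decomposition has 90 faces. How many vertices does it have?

χ = 2 − 2·0 = 2, and every face is a triangle so 3F = 2E.
E = 3·90/2 = 135. Then V = 2 + E − F = 2 + 135 − 90 = 47.

47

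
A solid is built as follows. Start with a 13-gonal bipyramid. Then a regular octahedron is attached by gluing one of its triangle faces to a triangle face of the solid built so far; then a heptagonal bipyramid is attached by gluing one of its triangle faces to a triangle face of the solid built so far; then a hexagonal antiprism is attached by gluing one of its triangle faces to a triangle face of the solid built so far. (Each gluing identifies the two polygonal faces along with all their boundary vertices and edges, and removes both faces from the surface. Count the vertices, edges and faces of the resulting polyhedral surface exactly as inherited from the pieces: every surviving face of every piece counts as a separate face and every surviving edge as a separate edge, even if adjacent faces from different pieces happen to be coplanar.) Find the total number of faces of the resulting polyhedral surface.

A 13-gonal bipyramid: V=15, E=39, F=26.
Attach a regular octahedron (V=6, E=12, F=8) along a 3-gon: merge 3 vertices and 3 edges, delete both glued faces → V=18, E=48, F=32.
Attach a heptagonal bipyramid (V=9, E=21, F=14) along a 3-gon: merge 3 vertices and 3 edges, delete both glued faces → V=24, E=66, F=44.
Attach a hexagonal antiprism (V=12, E=24, F=14) along a 3-gon: merge 3 vertices and 3 edges, delete both glued faces → V=33, E=87, F=56.
Check: V − E + F = 33 − 87 + 56 = 2.

56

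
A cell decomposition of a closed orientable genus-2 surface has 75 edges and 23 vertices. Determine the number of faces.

For a closed orientable surface of genus 2, χ = 2 − 2·2 = -2.
F = -2 − V + E = -2 − 23 + 75 = 50.

50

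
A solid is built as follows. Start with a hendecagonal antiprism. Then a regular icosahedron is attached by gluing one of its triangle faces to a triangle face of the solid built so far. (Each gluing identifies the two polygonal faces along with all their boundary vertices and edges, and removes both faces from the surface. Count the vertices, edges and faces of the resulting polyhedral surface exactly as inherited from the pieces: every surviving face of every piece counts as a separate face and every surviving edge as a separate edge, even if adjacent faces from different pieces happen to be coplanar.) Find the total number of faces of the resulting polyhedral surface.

42

A hendecagonal antiprism: V=22, E=44, F=24.
Attach a regular icosahedron (V=12, E=30, F=20) along a 3-gon: merge 3 vertices and 3 edges, delete both glued faces → V=31, E=71, F=42.
Check: V − E + F = 31 − 71 + 42 = 2.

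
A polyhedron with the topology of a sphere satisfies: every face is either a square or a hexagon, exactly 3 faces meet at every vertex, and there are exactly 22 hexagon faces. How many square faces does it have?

Let x be the number of squares; then F = 22 + x.
Edge–face incidences: 2E = 6·22 + 4·x = 132 + 4x.
Every vertex has degree 3, so 3V = 2E.
Euler: V − E + F = 2 ⇒ (2E)/3 − E + (22 + x) = 2.
Multiply by 6: 2·(2E) − 3·(2E) + 6·(22 + x) = 12, i.e. 132 + 6x − (132 + 4x) = 12.
Collecting terms: 2x = 12, so x = 6.
Then 2E = 132 + 4·6 = 156, so E = 78, V = 2E/3 = 52, F = 22 + 6 = 28.

6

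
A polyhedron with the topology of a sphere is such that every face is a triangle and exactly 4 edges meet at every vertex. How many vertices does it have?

Each face has 3 edges and each edge borders two faces, so 2E = 3F.
Each vertex has degree 4, so 4V = 2E and hence V = 3F/4.
Euler: V − E + F = 2 ⇒ (3F/4) − (3F/2) + F = 2.
Multiply by 8: (6 − 12 + 8)F = 16, i.e. 2F = 16.
So F = 8, E = 3·8/2 = 12, V = 3·8/4 = 6.

6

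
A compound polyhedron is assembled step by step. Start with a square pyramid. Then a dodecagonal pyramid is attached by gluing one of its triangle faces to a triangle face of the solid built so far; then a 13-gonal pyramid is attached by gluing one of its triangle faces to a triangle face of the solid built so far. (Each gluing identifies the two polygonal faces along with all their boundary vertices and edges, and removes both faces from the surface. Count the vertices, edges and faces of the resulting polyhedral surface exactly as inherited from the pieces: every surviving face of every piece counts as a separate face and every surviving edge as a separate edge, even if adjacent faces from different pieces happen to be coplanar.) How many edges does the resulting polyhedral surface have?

A square pyramid: V=5, E=8, F=5.
Attach a dodecagonal pyramid (V=13, E=24, F=13) along a 3-gon: merge 3 vertices and 3 edges, delete both glued faces → V=15, E=29, F=16.
Attach a 13-gonal pyramid (V=14, E=26, F=14) along a 3-gon: merge 3 vertices and 3 edges, delete both glued faces → V=26, E=52, F=28.
Check: V − E + F = 26 − 52 + 28 = 2.

52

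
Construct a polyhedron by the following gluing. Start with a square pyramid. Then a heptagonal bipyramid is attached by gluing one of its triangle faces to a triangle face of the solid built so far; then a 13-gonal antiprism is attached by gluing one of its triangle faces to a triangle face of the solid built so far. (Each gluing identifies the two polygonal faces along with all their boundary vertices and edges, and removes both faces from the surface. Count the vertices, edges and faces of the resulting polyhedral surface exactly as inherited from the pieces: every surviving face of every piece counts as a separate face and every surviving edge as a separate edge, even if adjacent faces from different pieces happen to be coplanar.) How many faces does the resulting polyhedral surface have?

A square pyramid: V=5, E=8, F=5.
Attach a heptagonal bipyramid (V=9, E=21, F=14) along a 3-gon: merge 3 vertices and 3 edges, delete both glued faces → V=11, E=26, F=17.
Attach a 13-gonal antiprism (V=26, E=52, F=28) along a 3-gon: merge 3 vertices and 3 edges, delete both glued faces → V=34, E=75, F=43.
Check: V − E + F = 34 − 75 + 43 = 2.

43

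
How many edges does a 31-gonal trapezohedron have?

124

The n-trapezohedron (dual of the n-antiprism) has V = 2·31 + 2 = 64, E = 4·31 = 124, F = 2·31 = 62.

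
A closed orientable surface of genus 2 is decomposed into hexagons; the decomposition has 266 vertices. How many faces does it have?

χ = 2 − 2·2 = -2, and every face is a hexagon so 6F = 2E.
V − E + F = -2 with E = 6F/2 gives 266 − (6/2 − 1)·F = -2, so F = 134 and E = 402.

134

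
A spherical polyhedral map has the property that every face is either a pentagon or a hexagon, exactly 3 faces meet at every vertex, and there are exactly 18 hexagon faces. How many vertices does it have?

56

Let x be the number of pentagons; then F = 18 + x.
Edge–face incidences: 2E = 6·18 + 5·x = 108 + 5x.
Every vertex has degree 3, so 3V = 2E.
Euler: V − E + F = 2 ⇒ (2E)/3 − E + (18 + x) = 2.
Multiply by 6: 2·(2E) − 3·(2E) + 6·(18 + x) = 12, i.e. 108 + 6x − (108 + 5x) = 12.
Collecting terms: x = 12.
Then 2E = 108 + 5·12 = 168, so E = 84, V = 2E/3 = 56, F = 18 + 12 = 30.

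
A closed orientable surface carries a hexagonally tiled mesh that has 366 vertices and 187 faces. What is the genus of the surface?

5

Every face is a hexagon, so 2E = 6·187 = 1122, giving E = 561.
χ = V − E + F = 366 − 561 + 187 = -8.
For a closed orientable surface χ = 2 − 2g, so g = (2 − (-8))/2 = 5.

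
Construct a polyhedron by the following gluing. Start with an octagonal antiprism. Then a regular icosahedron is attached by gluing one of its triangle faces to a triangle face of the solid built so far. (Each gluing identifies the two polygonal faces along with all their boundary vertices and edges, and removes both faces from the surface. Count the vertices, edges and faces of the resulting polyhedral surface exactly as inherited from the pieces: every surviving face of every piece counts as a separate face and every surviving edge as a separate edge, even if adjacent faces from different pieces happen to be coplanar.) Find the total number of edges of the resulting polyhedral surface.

An octagonal antiprism: V=16, E=32, F=18.
Attach a regular icosahedron (V=12, E=30, F=20) along a 3-gon: merge 3 vertices and 3 edges, delete both glued faces → V=25, E=59, F=36.
Check: V − E + F = 25 − 59 + 36 = 2.

59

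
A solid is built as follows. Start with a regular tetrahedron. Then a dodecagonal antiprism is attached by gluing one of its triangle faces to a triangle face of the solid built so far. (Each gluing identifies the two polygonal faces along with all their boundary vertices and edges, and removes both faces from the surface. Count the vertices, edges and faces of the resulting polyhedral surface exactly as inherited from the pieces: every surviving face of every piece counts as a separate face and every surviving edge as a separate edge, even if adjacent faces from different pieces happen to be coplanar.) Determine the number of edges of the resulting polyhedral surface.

51

A regular tetrahedron: V=4, E=6, F=4.
Attach a dodecagonal antiprism (V=24, E=48, F=26) along a 3-gon: merge 3 vertices and 3 edges, delete both glued faces → V=25, E=51, F=28.
Check: V − E + F = 25 − 51 + 28 = 2.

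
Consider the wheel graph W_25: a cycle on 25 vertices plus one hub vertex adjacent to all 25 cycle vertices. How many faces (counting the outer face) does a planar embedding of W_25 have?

W_25 has V = 25 + 1 = 26 vertices and E = 2·25 = 50 edges.
By Euler's formula F = 2 − V + E = 2 − 26 + 50 = 26.

26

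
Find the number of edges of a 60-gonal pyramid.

120

A pyramid on an n-gon base has one n-gon and n triangles: V = 60 + 1 = 61, E = 2·60 = 120, F = 60 + 1 = 61.
Check: V − E + F = 61 − 120 + 61 = 2.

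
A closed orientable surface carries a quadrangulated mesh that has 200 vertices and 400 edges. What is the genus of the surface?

1

Every face is a square and each edge borders two faces, so 4F = 2·400, giving F = 200.
χ = V − E + F = 200 − 400 + 200 = 0.
For a closed orientable surface χ = 2 − 2g, so g = (2 − (0))/2 = 1.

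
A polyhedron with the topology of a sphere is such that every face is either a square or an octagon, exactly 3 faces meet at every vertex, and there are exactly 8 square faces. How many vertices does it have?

16

Let x be the number of octagons; then F = 8 + x.
Edge–face incidences: 2E = 4·8 + 8·x = 32 + 8x.
Every vertex has degree 3, so 3V = 2E.
Euler: V − E + F = 2 ⇒ (2E)/3 − E + (8 + x) = 2.
Multiply by 6: 2·(2E) − 3·(2E) + 6·(8 + x) = 12, i.e. 48 + 6x − (32 + 8x) = 12.
Collecting terms: −2x + 16 = 12, so −2x = −4, so x = 2.
Then 2E = 32 + 8·2 = 48, so E = 24, V = 2E/3 = 16, F = 8 + 2 = 10.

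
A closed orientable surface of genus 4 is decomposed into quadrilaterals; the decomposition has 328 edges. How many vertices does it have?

χ = 2 − 2·4 = -6, and every face is a square so 4F = 2E.
F = 2E/4 = 164. Then V = -6 + E − F = -6 + 328 − 164 = 158.

158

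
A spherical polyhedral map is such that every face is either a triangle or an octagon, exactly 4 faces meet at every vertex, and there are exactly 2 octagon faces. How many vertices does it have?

Let x be the number of triangles; then F = 2 + x.
Edge–face incidences: 2E = 8·2 + 3·x = 16 + 3x.
Every vertex has degree 4, so 4V = 2E.
Euler: V − E + F = 2 ⇒ (2E)/4 − E + (2 + x) = 2.
Multiply by 8: 2·(2E) − 4·(2E) + 8·(2 + x) = 16, i.e. 16 + 8x − 2·(16 + 3x) = 16.
Collecting terms: 2x − 16 = 16, so 2x = 32, so x = 16.
Then 2E = 16 + 3·16 = 64, so E = 32, V = 2E/4 = 16, F = 2 + 16 = 18.

16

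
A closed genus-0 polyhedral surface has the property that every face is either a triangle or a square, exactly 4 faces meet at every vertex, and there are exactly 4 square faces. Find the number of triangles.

Let x be the number of triangles; then F = 4 + x.
Edge–face incidences: 2E = 4·4 + 3·x = 16 + 3x.
Every vertex has degree 4, so 4V = 2E.
Euler: V − E + F = 2 ⇒ (2E)/4 − E + (4 + x) = 2.
Multiply by 8: 2·(2E) − 4·(2E) + 8·(4 + x) = 16, i.e. 32 + 8x − 2·(16 + 3x) = 16.
Collecting terms: 2x = 16, so x = 8.
Then 2E = 16 + 3·8 = 40, so E = 20, V = 2E/4 = 10, F = 4 + 8 = 12.

8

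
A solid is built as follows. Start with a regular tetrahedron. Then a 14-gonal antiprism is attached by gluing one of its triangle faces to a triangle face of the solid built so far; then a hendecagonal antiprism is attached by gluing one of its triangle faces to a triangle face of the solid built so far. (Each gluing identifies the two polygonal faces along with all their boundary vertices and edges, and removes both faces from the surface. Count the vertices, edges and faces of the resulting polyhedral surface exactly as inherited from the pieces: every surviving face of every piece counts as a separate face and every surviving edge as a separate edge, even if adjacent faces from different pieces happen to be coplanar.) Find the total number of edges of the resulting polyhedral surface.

A regular tetrahedron: V=4, E=6, F=4.
Attach a 14-gonal antiprism (V=28, E=56, F=30) along a 3-gon: merge 3 vertices and 3 edges, delete both glued faces → V=29, E=59, F=32.
Attach a hendecagonal antiprism (V=22, E=44, F=24) along a 3-gon: merge 3 vertices and 3 edges, delete both glued faces → V=48, E=100, F=54.
Check: V − E + F = 48 − 100 + 54 = 2.

100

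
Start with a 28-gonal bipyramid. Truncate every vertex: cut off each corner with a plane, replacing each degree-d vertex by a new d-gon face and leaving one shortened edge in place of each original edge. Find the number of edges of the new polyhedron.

The base solid has V = 30, E = 84, F = 56.
Truncation replaces each original edge-end by a new vertex, so V′ = 2E = 168.
Each original edge survives, and each old vertex of degree d contributes d new edges; summing degrees gives Σd = 2E, so E′ = E + 2E = 3E = 252.
Each original face survives and each original vertex becomes one new face: F′ = F + V = 86.

252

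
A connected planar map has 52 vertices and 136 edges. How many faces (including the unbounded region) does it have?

86

Euler's formula for a connected plane graph: V − E + F = 2, so F = 2 − 52 + 136 = 86.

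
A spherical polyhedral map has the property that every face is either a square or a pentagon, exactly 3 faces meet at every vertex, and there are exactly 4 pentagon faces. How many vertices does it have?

12

Let x be the number of squares; then F = 4 + x.
Edge–face incidences: 2E = 5·4 + 4·x = 20 + 4x.
Every vertex has degree 3, so 3V = 2E.
Euler: V − E + F = 2 ⇒ (2E)/3 − E + (4 + x) = 2.
Multiply by 6: 2·(2E) − 3·(2E) + 6·(4 + x) = 12, i.e. 24 + 6x − (20 + 4x) = 12.
Collecting terms: 2x + 4 = 12, so 2x = 8, so x = 4.
Then 2E = 20 + 4·4 = 36, so E = 18, V = 2E/3 = 12, F = 4 + 4 = 8.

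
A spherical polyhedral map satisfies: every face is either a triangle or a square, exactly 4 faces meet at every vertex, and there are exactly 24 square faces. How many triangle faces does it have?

8

Let x be the number of triangles; then F = 24 + x.
Edge–face incidences: 2E = 4·24 + 3·x = 96 + 3x.
Every vertex has degree 4, so 4V = 2E.
Euler: V − E + F = 2 ⇒ (2E)/4 − E + (24 + x) = 2.
Multiply by 8: 2·(2E) − 4·(2E) + 8·(24 + x) = 16, i.e. 192 + 8x − 2·(96 + 3x) = 16.
Collecting terms: 2x = 16, so x = 8.
Then 2E = 96 + 3·8 = 120, so E = 60, V = 2E/4 = 30, F = 24 + 8 = 32.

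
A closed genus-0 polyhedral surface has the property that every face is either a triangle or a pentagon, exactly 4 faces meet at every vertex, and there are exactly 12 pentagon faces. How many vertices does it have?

Let x be the number of triangles; then F = 12 + x.
Edge–face incidences: 2E = 5·12 + 3·x = 60 + 3x.
Every vertex has degree 4, so 4V = 2E.
Euler: V − E + F = 2 ⇒ (2E)/4 − E + (12 + x) = 2.
Multiply by 8: 2·(2E) − 4·(2E) + 8·(12 + x) = 16, i.e. 96 + 8x − 2·(60 + 3x) = 16.
Collecting terms: 2x − 24 = 16, so 2x = 40, so x = 20.
Then 2E = 60 + 3·20 = 120, so E = 60, V = 2E/4 = 30, F = 12 + 20 = 32.

30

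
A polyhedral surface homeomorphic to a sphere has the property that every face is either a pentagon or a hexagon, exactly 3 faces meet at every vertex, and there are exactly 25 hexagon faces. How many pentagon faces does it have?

12

Let x be the number of pentagons; then F = 25 + x.
Edge–face incidences: 2E = 6·25 + 5·x = 150 + 5x.
Every vertex has degree 3, so 3V = 2E.
Euler: V − E + F = 2 ⇒ (2E)/3 − E + (25 + x) = 2.
Multiply by 6: 2·(2E) − 3·(2E) + 6·(25 + x) = 12, i.e. 150 + 6x − (150 + 5x) = 12.
Collecting terms: x = 12.
Then 2E = 150 + 5·12 = 210, so E = 105, V = 2E/3 = 70, F = 25 + 12 = 37.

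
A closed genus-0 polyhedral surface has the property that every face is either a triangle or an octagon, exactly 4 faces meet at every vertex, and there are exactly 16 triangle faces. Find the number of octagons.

Let x be the number of octagons; then F = 16 + x.
Edge–face incidences: 2E = 3·16 + 8·x = 48 + 8x.
Every vertex has degree 4, so 4V = 2E.
Euler: V − E + F = 2 ⇒ (2E)/4 − E + (16 + x) = 2.
Multiply by 8: 2·(2E) − 4·(2E) + 8·(16 + x) = 16, i.e. 128 + 8x − 2·(48 + 8x) = 16.
Collecting terms: −8x + 32 = 16, so −8x = −16, so x = 2.
Then 2E = 48 + 8·2 = 64, so E = 32, V = 2E/4 = 16, F = 16 + 2 = 18.

2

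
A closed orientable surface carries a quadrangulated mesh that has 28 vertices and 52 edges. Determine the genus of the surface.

0

Every face is a square and each edge borders two faces, so 4F = 2·52, giving F = 26.
χ = V − E + F = 28 − 52 + 26 = 2.
For a closed orientable surface χ = 2 − 2g, so g = (2 − (2))/2 = 0.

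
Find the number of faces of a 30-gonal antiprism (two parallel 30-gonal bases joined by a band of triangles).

An antiprism on an n-gon has two n-gon caps and 2n triangles: V = 2·30 = 60, E = 4·30 = 120, F = 2·30 + 2 = 62.
Check: V − E + F = 60 − 120 + 62 = 2.

62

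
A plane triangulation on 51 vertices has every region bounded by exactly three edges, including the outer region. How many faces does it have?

In a plane triangulation 3F = 2E and V − E + F = 2, so F = 2V − 4 = 2·51 − 4 = 98.

98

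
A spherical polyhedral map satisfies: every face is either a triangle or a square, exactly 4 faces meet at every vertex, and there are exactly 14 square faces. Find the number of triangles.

8

Let x be the number of triangles; then F = 14 + x.
Edge–face incidences: 2E = 4·14 + 3·x = 56 + 3x.
Every vertex has degree 4, so 4V = 2E.
Euler: V − E + F = 2 ⇒ (2E)/4 − E + (14 + x) = 2.
Multiply by 8: 2·(2E) − 4·(2E) + 8·(14 + x) = 16, i.e. 112 + 8x − 2·(56 + 3x) = 16.
Collecting terms: 2x = 16, so x = 8.
Then 2E = 56 + 3·8 = 80, so E = 40, V = 2E/4 = 20, F = 14 + 8 = 22.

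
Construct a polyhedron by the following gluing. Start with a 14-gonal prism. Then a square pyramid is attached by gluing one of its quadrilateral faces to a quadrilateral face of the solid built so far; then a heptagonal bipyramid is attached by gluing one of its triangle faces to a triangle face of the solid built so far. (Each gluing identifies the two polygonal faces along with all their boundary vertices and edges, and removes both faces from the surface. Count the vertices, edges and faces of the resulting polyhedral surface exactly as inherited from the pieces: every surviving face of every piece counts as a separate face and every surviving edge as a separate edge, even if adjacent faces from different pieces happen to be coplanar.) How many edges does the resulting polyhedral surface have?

64

A 14-gonal prism: V=28, E=42, F=16.
Attach a square pyramid (V=5, E=8, F=5) along a 4-gon: merge 4 vertices and 4 edges, delete both glued faces → V=29, E=46, F=19.
Attach a heptagonal bipyramid (V=9, E=21, F=14) along a 3-gon: merge 3 vertices and 3 edges, delete both glued faces → V=35, E=64, F=31.
Check: V − E + F = 35 − 64 + 31 = 2.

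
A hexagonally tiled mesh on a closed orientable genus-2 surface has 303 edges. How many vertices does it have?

χ = 2 − 2·2 = -2, and every face is a hexagon so 6F = 2E.
F = 2E/6 = 101. Then V = -2 + E − F = -2 + 303 − 101 = 200.

200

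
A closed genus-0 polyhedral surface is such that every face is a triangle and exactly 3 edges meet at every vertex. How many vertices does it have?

4

Each face has 3 edges and each edge borders two faces, so 2E = 3F.
Each vertex has degree 3, so 3V = 2E and hence V = 3F/3.
Euler: V − E + F = 2 ⇒ (3F/3) − (3F/2) + F = 2.
Multiply by 6: (6 − 9 + 6)F = 12, i.e. 3F = 12.
So F = 4, E = 3·4/2 = 6, V = 3·4/3 = 4.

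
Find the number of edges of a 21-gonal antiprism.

84

An antiprism on an n-gon has two n-gon caps and 2n triangles: V = 2·21 = 42, E = 4·21 = 84, F = 2·21 + 2 = 44.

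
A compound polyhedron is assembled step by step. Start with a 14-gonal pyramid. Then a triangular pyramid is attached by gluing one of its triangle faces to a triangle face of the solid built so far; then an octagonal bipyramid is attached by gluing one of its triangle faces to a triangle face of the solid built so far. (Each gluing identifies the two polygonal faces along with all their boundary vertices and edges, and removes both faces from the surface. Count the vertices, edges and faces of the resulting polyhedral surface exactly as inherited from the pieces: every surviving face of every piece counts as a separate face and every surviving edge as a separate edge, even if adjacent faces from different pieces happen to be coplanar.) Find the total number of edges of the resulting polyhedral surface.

52

A 14-gonal pyramid: V=15, E=28, F=15.
Attach a triangular pyramid (V=4, E=6, F=4) along a 3-gon: merge 3 vertices and 3 edges, delete both glued faces → V=16, E=31, F=17.
Attach an octagonal bipyramid (V=10, E=24, F=16) along a 3-gon: merge 3 vertices and 3 edges, delete both glued faces → V=23, E=52, F=31.
Check: V − E + F = 23 − 52 + 31 = 2.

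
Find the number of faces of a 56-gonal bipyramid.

A bipyramid over an n-gon has 2n triangular faces and n + 2 vertices: V = 56 + 2 = 58, E = 3·56 = 168, F = 2·56 = 112.

112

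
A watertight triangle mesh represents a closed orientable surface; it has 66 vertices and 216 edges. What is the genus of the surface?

4

Every face is a triangle and each edge borders two faces, so 3F = 2·216, giving F = 144.
χ = V − E + F = 66 − 216 + 144 = -6.
For a closed orientable surface χ = 2 − 2g, so g = (2 − (-6))/2 = 4.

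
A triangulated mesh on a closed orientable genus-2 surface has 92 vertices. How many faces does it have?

χ = 2 − 2·2 = -2, and every face is a triangle so 3F = 2E.
V − E + F = -2 with E = 3F/2 gives 92 − (3/2 − 1)·F = -2, so F = 188 and E = 282.

188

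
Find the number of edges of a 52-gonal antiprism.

An antiprism on an n-gon has two n-gon caps and 2n triangles: V = 2·52 = 104, E = 4·52 = 208, F = 2·52 + 2 = 106.

208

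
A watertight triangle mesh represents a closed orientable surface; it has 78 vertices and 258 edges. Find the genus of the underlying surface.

Every face is a triangle and each edge borders two faces, so 3F = 2·258, giving F = 172.
χ = V − E + F = 78 − 258 + 172 = -8.
For a closed orientable surface χ = 2 − 2g, so g = (2 − (-8))/2 = 5.

5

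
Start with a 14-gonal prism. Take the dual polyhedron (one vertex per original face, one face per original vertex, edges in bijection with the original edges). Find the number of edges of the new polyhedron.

42

The base solid has V = 28, E = 42, F = 16.
The dual swaps V and F and preserves E: V′ = F = 16, E′ = E = 42, F′ = V = 28.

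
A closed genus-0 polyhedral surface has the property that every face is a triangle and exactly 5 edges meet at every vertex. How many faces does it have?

Each face has 3 edges and each edge borders two faces, so 2E = 3F.
Each vertex has degree 5, so 5V = 2E and hence V = 3F/5.
Euler: V − E + F = 2 ⇒ (3F/5) − (3F/2) + F = 2.
Multiply by 10: (6 − 15 + 10)F = 20, i.e. 1F = 20.
So F = 20, E = 3·20/2 = 30, V = 3·20/5 = 12.

20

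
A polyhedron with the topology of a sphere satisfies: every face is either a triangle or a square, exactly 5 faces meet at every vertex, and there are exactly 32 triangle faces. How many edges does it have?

60

Let x be the number of squares; then F = 32 + x.
Edge–face incidences: 2E = 3·32 + 4·x = 96 + 4x.
Every vertex has degree 5, so 5V = 2E.
Euler: V − E + F = 2 ⇒ (2E)/5 − E + (32 + x) = 2.
Multiply by 10: 2·(2E) − 5·(2E) + 10·(32 + x) = 20, i.e. 320 + 10x − 3·(96 + 4x) = 20.
Collecting terms: −2x + 32 = 20, so −2x = −12, so x = 6.
Then 2E = 96 + 4·6 = 120, so E = 60, V = 2E/5 = 24, F = 32 + 6 = 38.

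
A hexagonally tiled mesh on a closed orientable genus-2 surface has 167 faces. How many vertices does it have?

332

χ = 2 − 2·2 = -2, and every face is a hexagon so 6F = 2E.
E = 6·167/2 = 501. Then V = -2 + E − F = -2 + 501 − 167 = 332.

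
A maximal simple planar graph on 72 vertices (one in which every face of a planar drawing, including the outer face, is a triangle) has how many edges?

In a plane triangulation 3F = 2E and V − E + F = 2, so E = 3V − 6 = 3·72 − 6 = 210.

210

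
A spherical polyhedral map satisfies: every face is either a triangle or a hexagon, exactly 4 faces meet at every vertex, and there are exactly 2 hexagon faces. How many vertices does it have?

Let x be the number of triangles; then F = 2 + x.
Edge–face incidences: 2E = 6·2 + 3·x = 12 + 3x.
Every vertex has degree 4, so 4V = 2E.
Euler: V − E + F = 2 ⇒ (2E)/4 − E + (2 + x) = 2.
Multiply by 8: 2·(2E) − 4·(2E) + 8·(2 + x) = 16, i.e. 16 + 8x − 2·(12 + 3x) = 16.
Collecting terms: 2x − 8 = 16, so 2x = 24, so x = 12.
Then 2E = 12 + 3·12 = 48, so E = 24, V = 2E/4 = 12, F = 2 + 12 = 14.

12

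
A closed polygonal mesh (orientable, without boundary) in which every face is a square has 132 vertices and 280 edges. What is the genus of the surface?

Every face is a square and each edge borders two faces, so 4F = 2·280, giving F = 140.
χ = V − E + F = 132 − 280 + 140 = -8.
For a closed orientable surface χ = 2 − 2g, so g = (2 − (-8))/2 = 5.

5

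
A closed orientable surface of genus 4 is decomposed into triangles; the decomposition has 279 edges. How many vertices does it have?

χ = 2 − 2·4 = -6, and every face is a triangle so 3F = 2E.
F = 2E/3 = 186. Then V = -6 + E − F = -6 + 279 − 186 = 87.

87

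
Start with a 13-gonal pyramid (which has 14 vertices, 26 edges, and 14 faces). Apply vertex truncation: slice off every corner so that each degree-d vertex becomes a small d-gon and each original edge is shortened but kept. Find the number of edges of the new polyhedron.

78

Truncation replaces each original edge-end by a new vertex, so V′ = 2E = 52.
Each original edge survives, and each old vertex of degree d contributes d new edges; summing degrees gives Σd = 2E, so E′ = E + 2E = 3E = 78.
Each original face survives and each original vertex becomes one new face: F′ = F + V = 28.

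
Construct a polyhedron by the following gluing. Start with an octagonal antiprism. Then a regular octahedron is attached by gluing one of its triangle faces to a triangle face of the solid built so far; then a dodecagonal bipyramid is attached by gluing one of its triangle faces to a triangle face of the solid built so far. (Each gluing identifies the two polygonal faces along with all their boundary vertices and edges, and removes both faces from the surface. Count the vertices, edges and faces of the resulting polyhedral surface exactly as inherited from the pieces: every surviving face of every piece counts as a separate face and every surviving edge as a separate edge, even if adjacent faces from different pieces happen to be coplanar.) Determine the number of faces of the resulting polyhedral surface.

An octagonal antiprism: V=16, E=32, F=18.
Attach a regular octahedron (V=6, E=12, F=8) along a 3-gon: merge 3 vertices and 3 edges, delete both glued faces → V=19, E=41, F=24.
Attach a dodecagonal bipyramid (V=14, E=36, F=24) along a 3-gon: merge 3 vertices and 3 edges, delete both glued faces → V=30, E=74, F=46.
Check: V − E + F = 30 − 74 + 46 = 2.

46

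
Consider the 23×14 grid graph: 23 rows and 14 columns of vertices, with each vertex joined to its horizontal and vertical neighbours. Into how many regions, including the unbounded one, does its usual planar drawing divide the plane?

The grid has V = 23·14 = 322 vertices and E = 23·13 + 14·22 = 607 edges.
F = 2 − V + E = 2 − 322 + 607 = 287.

287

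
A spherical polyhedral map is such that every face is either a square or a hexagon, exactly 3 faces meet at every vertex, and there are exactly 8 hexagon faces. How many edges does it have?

36

Let x be the number of squares; then F = 8 + x.
Edge–face incidences: 2E = 6·8 + 4·x = 48 + 4x.
Every vertex has degree 3, so 3V = 2E.
Euler: V − E + F = 2 ⇒ (2E)/3 − E + (8 + x) = 2.
Multiply by 6: 2·(2E) − 3·(2E) + 6·(8 + x) = 12, i.e. 48 + 6x − (48 + 4x) = 12.
Collecting terms: 2x = 12, so x = 6.
Then 2E = 48 + 4·6 = 72, so E = 36, V = 2E/3 = 24, F = 8 + 6 = 14.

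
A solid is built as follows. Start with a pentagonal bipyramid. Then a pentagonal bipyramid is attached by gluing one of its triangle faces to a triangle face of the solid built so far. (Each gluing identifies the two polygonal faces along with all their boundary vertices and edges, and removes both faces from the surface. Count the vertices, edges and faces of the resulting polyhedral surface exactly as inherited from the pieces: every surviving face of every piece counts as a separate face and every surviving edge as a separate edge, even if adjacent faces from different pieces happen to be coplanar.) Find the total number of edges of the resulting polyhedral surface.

A pentagonal bipyramid: V=7, E=15, F=10.
Attach a pentagonal bipyramid (V=7, E=15, F=10) along a 3-gon: merge 3 vertices and 3 edges, delete both glued faces → V=11, E=27, F=18.
Check: V − E + F = 11 − 27 + 18 = 2.

27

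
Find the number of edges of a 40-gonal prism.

120

A prism on an n-gon has two n-gon bases and n rectangular sides: V = 2·40 = 80, E = 3·40 = 120, F = 40 + 2 = 42.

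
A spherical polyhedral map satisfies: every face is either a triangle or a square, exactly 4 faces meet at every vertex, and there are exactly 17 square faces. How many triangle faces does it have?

Let x be the number of triangles; then F = 17 + x.
Edge–face incidences: 2E = 4·17 + 3·x = 68 + 3x.
Every vertex has degree 4, so 4V = 2E.
Euler: V − E + F = 2 ⇒ (2E)/4 − E + (17 + x) = 2.
Multiply by 8: 2·(2E) − 4·(2E) + 8·(17 + x) = 16, i.e. 136 + 8x − 2·(68 + 3x) = 16.
Collecting terms: 2x = 16, so x = 8.
Then 2E = 68 + 3·8 = 92, so E = 46, V = 2E/4 = 23, F = 17 + 8 = 25.

8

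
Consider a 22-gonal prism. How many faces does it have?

A prism on an n-gon has two n-gon bases and n rectangular sides: V = 2·22 = 44, E = 3·22 = 66, F = 22 + 2 = 24.
Check: V − E + F = 44 − 66 + 24 = 2.

24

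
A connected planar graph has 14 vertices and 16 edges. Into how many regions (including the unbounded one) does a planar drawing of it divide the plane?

Euler's formula for a connected plane graph: V − E + F = 2, so F = 2 − 14 + 16 = 4.

4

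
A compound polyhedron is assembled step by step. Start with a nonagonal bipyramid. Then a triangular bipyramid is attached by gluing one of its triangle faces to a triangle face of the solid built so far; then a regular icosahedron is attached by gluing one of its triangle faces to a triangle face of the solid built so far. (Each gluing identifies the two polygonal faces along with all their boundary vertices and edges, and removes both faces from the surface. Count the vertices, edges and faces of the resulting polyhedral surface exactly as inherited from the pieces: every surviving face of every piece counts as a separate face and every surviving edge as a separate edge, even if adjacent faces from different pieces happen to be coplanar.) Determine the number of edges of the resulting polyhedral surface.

60

A nonagonal bipyramid: V=11, E=27, F=18.
Attach a triangular bipyramid (V=5, E=9, F=6) along a 3-gon: merge 3 vertices and 3 edges, delete both glued faces → V=13, E=33, F=22.
Attach a regular icosahedron (V=12, E=30, F=20) along a 3-gon: merge 3 vertices and 3 edges, delete both glued faces → V=22, E=60, F=40.
Check: V − E + F = 22 − 60 + 40 = 2.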